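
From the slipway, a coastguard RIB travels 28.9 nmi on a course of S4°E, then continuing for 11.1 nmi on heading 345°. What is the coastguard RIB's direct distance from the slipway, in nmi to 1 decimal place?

18.1 nmi

Leg 1 (S4°E, 28.9 nmi): east 28.9 sin 176° = 2.02, north 28.9 cos 176° = -28.83
Leg 2 (345°, 11.1 nmi): east 11.1 sin 345° = -2.87, north 11.1 cos 345° = 10.72
Net: -0.86 east, -18.11 north. Distance = √((-0.86)² + (-18.11)²) = 18.128 nmi.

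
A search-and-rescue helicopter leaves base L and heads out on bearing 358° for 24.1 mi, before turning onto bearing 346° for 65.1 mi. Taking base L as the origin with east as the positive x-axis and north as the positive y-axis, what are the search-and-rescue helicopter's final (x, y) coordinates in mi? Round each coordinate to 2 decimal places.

Leg 1 (358°, 24.1 mi): east 24.1 sin 358° = -0.84, north 24.1 cos 358° = 24.09
Leg 2 (346°, 65.1 mi): east 65.1 sin 346° = -15.75, north 65.1 cos 346° = 63.17
Summing: -16.59 mi east, 87.25 mi north → (-16.59, 87.25).

(-16.59, 87.25)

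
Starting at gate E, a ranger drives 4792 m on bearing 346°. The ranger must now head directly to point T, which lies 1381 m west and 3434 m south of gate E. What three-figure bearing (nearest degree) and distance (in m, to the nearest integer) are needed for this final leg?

182°, 8087 m

Leg 1 (346°, 4792 m): east 4792 sin 346° = -1159.29, north 4792 cos 346° = 4649.66
Current position: (-1159.29, 4649.66). Target: (-1381, -3434). Remaining: Δeast = -221.71, Δnorth = -8083.66.
Bearing = atan2(-221.71, -8083.66) mod 360° = 181.57°; distance = √((-221.71)² + (-8083.66)²) = 8086.697 m.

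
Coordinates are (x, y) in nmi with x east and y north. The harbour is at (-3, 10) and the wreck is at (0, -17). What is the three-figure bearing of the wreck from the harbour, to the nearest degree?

174°

Δeast = 0 − -3 = 3.00; Δnorth = -17 − 10 = -27.00.
Bearing = atan2(Δeast, Δnorth) mod 360° = 173.66° ≈ 174°.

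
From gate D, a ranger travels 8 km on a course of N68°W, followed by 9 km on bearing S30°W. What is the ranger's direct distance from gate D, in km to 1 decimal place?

Leg 1 (N68°W, 8 km): east 8 sin 292° = -7.42, north 8 cos 292° = 3.00
Leg 2 (S30°W, 9 km): east 9 sin 210° = -4.50, north 9 cos 210° = -7.79
Net: -11.92 east, -4.80 north. Distance = √((-11.92)² + (-4.80)²) = 12.847 km.

12.8 km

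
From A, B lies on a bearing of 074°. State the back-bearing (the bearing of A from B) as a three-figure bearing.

Back-bearing = 074° + 180° = 254°.

254°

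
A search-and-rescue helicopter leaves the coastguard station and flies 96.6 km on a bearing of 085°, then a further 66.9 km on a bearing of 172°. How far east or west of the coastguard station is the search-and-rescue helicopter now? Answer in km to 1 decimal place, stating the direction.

105.5 km east

Leg 1 (085°, 96.6 km): east 96.6 sin 85° = 96.23, north 96.6 cos 85° = 8.42
Leg 2 (172°, 66.9 km): east 66.9 sin 172° = 9.31, north 66.9 cos 172° = -66.25
Net east component: 105.54 km.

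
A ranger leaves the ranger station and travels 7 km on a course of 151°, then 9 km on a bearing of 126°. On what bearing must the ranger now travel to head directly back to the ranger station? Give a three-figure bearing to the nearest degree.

Leg 1 (151°, 7 km): east 7 sin 151° = 3.39, north 7 cos 151° = -6.12
Leg 2 (126°, 9 km): east 9 sin 126° = 7.28, north 9 cos 126° = -5.29
Net displacement: 10.67 east, -11.41 north. Direction back to start is (-10.67, 11.41): bearing = atan2(-10.67, 11.41) mod 360° = 316.91° ≈ 317°.

317°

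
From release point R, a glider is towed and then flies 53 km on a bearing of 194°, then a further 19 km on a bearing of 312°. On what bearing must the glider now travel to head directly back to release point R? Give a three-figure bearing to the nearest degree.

Leg 1 (194°, 53 km): east 53 sin 194° = -12.82, north 53 cos 194° = -51.43
Leg 2 (312°, 19 km): east 19 sin 312° = -14.12, north 19 cos 312° = 12.71
Net displacement: -26.94 east, -38.71 north. Direction back to start is (26.94, 38.71): bearing = atan2(26.94, 38.71) mod 360° = 34.84° ≈ 035°.

035°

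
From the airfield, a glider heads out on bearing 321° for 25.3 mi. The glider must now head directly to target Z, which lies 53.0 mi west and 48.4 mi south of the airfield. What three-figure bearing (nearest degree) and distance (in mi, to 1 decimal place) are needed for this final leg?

209°, 77.5 mi

Leg 1 (321°, 25.3 mi): east 25.3 sin 321° = -15.92, north 25.3 cos 321° = 19.66
Current position: (-15.92, 19.66). Target: (-53.0, -48.4). Remaining: Δeast = -37.08, Δnorth = -68.06.
Bearing = atan2(-37.08, -68.06) mod 360° = 208.58°; distance = √((-37.08)² + (-68.06)²) = 77.506 mi.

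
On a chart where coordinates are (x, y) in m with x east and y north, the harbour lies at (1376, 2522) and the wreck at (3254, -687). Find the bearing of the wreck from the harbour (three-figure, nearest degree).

Δeast = 3254 − 1376 = 1878.00; Δnorth = -687 − 2522 = -3209.00.
Bearing = atan2(Δeast, Δnorth) mod 360° = 149.66° ≈ 150°.

150°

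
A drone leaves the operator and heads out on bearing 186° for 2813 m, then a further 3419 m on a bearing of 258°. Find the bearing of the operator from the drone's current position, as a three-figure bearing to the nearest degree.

046°

Leg 1 (186°, 2813 m): east 2813 sin 186° = -294.04, north 2813 cos 186° = -2797.59
Leg 2 (258°, 3419 m): east 3419 sin 258° = -3344.29, north 3419 cos 258° = -710.85
Net displacement: -3638.33 east, -3508.44 north. Direction back to start is (3638.33, 3508.44): bearing = atan2(3638.33, 3508.44) mod 360° = 46.04° ≈ 046°.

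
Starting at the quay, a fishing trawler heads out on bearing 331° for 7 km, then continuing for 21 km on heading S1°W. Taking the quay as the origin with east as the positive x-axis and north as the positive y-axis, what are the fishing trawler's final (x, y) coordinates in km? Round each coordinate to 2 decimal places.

(-3.76, -14.87)

Leg 1 (331°, 7 km): east 7 sin 331° = -3.39, north 7 cos 331° = 6.12
Leg 2 (S1°W, 21 km): east 21 sin 181° = -0.37, north 21 cos 181° = -21.00
Summing: -3.76 km east, -14.87 km north → (-3.76, -14.87).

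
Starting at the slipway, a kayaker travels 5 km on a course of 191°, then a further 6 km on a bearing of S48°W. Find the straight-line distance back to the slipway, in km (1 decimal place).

Leg 1 (191°, 5 km): east 5 sin 191° = -0.95, north 5 cos 191° = -4.91
Leg 2 (S48°W, 6 km): east 6 sin 228° = -4.46, north 6 cos 228° = -4.01
Net: -5.41 east, -8.92 north. Distance = √((-5.41)² + (-8.92)²) = 10.436 km.

10.4 km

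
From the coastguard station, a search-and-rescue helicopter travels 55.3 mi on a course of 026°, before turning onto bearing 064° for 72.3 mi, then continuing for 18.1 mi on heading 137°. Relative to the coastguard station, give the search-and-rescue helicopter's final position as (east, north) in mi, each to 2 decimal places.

Leg 1 (026°, 55.3 mi): east 55.3 sin 26° = 24.24, north 55.3 cos 26° = 49.70
Leg 2 (064°, 72.3 mi): east 72.3 sin 64° = 64.98, north 72.3 cos 64° = 31.69
Leg 3 (137°, 18.1 mi): east 18.1 sin 137° = 12.34, north 18.1 cos 137° = -13.24
Summing: 101.57 mi east, 68.16 mi north → (101.57, 68.16).

(101.57, 68.16)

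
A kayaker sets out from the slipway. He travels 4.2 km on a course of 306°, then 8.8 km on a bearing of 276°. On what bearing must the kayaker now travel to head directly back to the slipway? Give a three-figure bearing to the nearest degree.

Leg 1 (306°, 4.2 km): east 4.2 sin 306° = -3.40, north 4.2 cos 306° = 2.47
Leg 2 (276°, 8.8 km): east 8.8 sin 276° = -8.75, north 8.8 cos 276° = 0.92
Net displacement: -12.15 east, 3.39 north. Direction back to start is (12.15, -3.39): bearing = atan2(12.15, -3.39) mod 360° = 105.58° ≈ 106°.

106°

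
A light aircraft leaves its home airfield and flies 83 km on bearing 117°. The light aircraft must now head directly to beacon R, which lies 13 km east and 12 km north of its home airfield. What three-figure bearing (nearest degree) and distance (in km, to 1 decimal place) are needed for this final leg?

Leg 1 (117°, 83 km): east 83 sin 117° = 73.95, north 83 cos 117° = -37.68
Current position: (73.95, -37.68). Target: (13, 12). Remaining: Δeast = -60.95, Δnorth = 49.68.
Bearing = atan2(-60.95, 49.68) mod 360° = 309.18°; distance = √((-60.95)² + (49.68)²) = 78.636 km.

309°, 78.6 km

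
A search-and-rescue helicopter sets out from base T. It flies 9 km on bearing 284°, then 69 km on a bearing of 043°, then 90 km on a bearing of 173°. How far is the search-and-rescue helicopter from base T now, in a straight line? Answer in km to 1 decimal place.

61.4 km

Leg 1 (284°, 9 km): east 9 sin 284° = -8.73, north 9 cos 284° = 2.18
Leg 2 (043°, 69 km): east 69 sin 43° = 47.06, north 69 cos 43° = 50.46
Leg 3 (173°, 90 km): east 90 sin 173° = 10.97, north 90 cos 173° = -89.33
Net: 49.29 east, -36.69 north. Distance = √((49.29)² + (-36.69)²) = 61.448 km.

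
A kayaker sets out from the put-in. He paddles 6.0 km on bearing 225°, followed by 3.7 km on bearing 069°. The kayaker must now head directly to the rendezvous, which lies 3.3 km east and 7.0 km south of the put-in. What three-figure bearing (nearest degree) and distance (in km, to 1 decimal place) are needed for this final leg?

135°, 5.8 km

Leg 1 (225°, 6.0 km): east 6.0 sin 225° = -4.24, north 6.0 cos 225° = -4.24
Leg 2 (069°, 3.7 km): east 3.7 sin 69° = 3.45, north 3.7 cos 69° = 1.33
Current position: (-0.79, -2.92). Target: (3.3, -7.0). Remaining: Δeast = 4.09, Δnorth = -4.08.
Bearing = atan2(4.09, -4.08) mod 360° = 134.96°; distance = √((4.09)² + (-4.08)²) = 5.778 km.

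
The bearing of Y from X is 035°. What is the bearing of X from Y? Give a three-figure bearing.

215°

Back-bearing = 035° + 180° = 215°.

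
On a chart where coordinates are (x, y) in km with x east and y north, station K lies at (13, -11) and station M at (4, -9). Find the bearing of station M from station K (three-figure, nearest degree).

283°

Δeast = 4 − 13 = -9.00; Δnorth = -9 − -11 = 2.00.
Bearing = atan2(Δeast, Δnorth) mod 360° = 282.53° ≈ 283°.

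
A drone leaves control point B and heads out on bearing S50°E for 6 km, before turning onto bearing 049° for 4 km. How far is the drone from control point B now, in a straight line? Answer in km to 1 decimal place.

Leg 1 (S50°E, 6 km): east 6 sin 130° = 4.60, north 6 cos 130° = -3.86
Leg 2 (049°, 4 km): east 4 sin 49° = 3.02, north 4 cos 49° = 2.62
Net: 7.62 east, -1.23 north. Distance = √((7.62)² + (-1.23)²) = 7.714 km.

7.7 km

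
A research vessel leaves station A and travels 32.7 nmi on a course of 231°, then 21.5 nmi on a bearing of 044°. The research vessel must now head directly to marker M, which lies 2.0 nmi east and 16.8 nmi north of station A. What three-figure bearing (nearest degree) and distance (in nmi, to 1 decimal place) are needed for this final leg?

Leg 1 (231°, 32.7 nmi): east 32.7 sin 231° = -25.41, north 32.7 cos 231° = -20.58
Leg 2 (044°, 21.5 nmi): east 21.5 sin 44° = 14.94, north 21.5 cos 44° = 15.47
Current position: (-10.48, -5.11). Target: (2.0, 16.8). Remaining: Δeast = 12.48, Δnorth = 21.91.
Bearing = atan2(12.48, 21.91) mod 360° = 29.66°; distance = √((12.48)² + (21.91)²) = 25.216 nmi.

030°, 25.2 nmi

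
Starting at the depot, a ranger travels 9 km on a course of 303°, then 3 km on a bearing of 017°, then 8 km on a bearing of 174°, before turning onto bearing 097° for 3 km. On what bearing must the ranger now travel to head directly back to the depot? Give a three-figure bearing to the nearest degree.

Leg 1 (303°, 9 km): east 9 sin 303° = -7.55, north 9 cos 303° = 4.90
Leg 2 (017°, 3 km): east 3 sin 17° = 0.88, north 3 cos 17° = 2.87
Leg 3 (174°, 8 km): east 8 sin 174° = 0.84, north 8 cos 174° = -7.96
Leg 4 (097°, 3 km): east 3 sin 97° = 2.98, north 3 cos 97° = -0.37
Net displacement: -2.86 east, -0.55 north. Direction back to start is (2.86, 0.55): bearing = atan2(2.86, 0.55) mod 360° = 79.08° ≈ 079°.

079°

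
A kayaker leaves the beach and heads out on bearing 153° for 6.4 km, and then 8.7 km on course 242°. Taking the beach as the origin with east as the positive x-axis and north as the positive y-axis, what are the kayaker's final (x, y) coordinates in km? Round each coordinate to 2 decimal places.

(-4.78, -9.79)

Leg 1 (153°, 6.4 km): east 6.4 sin 153° = 2.91, north 6.4 cos 153° = -5.70
Leg 2 (242°, 8.7 km): east 8.7 sin 242° = -7.68, north 8.7 cos 242° = -4.08
Summing: -4.78 km east, -9.79 km north → (-4.78, -9.79).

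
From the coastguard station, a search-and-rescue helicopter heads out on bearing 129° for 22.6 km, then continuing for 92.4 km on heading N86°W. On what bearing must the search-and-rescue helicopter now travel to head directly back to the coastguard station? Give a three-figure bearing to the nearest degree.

084°

Leg 1 (129°, 22.6 km): east 22.6 sin 129° = 17.56, north 22.6 cos 129° = -14.22
Leg 2 (N86°W, 92.4 km): east 92.4 sin 274° = -92.17, north 92.4 cos 274° = 6.45
Net displacement: -74.61 east, -7.78 north. Direction back to start is (74.61, 7.78): bearing = atan2(74.61, 7.78) mod 360° = 84.05° ≈ 084°.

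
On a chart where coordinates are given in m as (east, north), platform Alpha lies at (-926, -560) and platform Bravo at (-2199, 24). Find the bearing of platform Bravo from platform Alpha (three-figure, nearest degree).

295°

Δeast = -2199 − -926 = -1273.00; Δnorth = 24 − -560 = 584.00.
Bearing = atan2(Δeast, Δnorth) mod 360° = 294.64° ≈ 295°.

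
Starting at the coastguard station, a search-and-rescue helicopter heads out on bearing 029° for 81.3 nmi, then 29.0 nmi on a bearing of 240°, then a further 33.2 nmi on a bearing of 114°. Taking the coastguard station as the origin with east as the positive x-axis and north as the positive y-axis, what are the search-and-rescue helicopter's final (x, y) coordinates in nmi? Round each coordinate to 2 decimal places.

Leg 1 (029°, 81.3 nmi): east 81.3 sin 29° = 39.42, north 81.3 cos 29° = 71.11
Leg 2 (240°, 29.0 nmi): east 29.0 sin 240° = -25.11, north 29.0 cos 240° = -14.50
Leg 3 (114°, 33.2 nmi): east 33.2 sin 114° = 30.33, north 33.2 cos 114° = -13.50
Summing: 44.63 nmi east, 43.10 nmi north → (44.63, 43.10).

(44.63, 43.10)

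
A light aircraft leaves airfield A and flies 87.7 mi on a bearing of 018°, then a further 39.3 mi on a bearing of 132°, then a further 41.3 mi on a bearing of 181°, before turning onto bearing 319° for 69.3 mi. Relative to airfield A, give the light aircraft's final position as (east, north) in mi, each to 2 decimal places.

Leg 1 (018°, 87.7 mi): east 87.7 sin 18° = 27.10, north 87.7 cos 18° = 83.41
Leg 2 (132°, 39.3 mi): east 39.3 sin 132° = 29.21, north 39.3 cos 132° = -26.30
Leg 3 (181°, 41.3 mi): east 41.3 sin 181° = -0.72, north 41.3 cos 181° = -41.29
Leg 4 (319°, 69.3 mi): east 69.3 sin 319° = -45.46, north 69.3 cos 319° = 52.30
Summing: 10.12 mi east, 68.12 mi north → (10.12, 68.12).

(10.12, 68.12)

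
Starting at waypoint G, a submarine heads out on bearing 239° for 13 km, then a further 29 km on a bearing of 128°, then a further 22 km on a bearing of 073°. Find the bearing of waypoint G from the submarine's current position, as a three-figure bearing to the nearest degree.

299°

Leg 1 (239°, 13 km): east 13 sin 239° = -11.14, north 13 cos 239° = -6.70
Leg 2 (128°, 29 km): east 29 sin 128° = 22.85, north 29 cos 128° = -17.85
Leg 3 (073°, 22 km): east 22 sin 73° = 21.04, north 22 cos 73° = 6.43
Net displacement: 32.75 east, -18.12 north. Direction back to start is (-32.75, 18.12): bearing = atan2(-32.75, 18.12) mod 360° = 298.95° ≈ 299°.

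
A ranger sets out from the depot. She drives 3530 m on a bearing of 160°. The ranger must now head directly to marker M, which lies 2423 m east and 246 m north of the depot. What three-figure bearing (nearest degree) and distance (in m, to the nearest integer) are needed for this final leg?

019°, 3765 m

Leg 1 (160°, 3530 m): east 3530 sin 160° = 1207.33, north 3530 cos 160° = -3317.11
Current position: (1207.33, -3317.11). Target: (2423, 246). Remaining: Δeast = 1215.67, Δnorth = 3563.11.
Bearing = atan2(1215.67, 3563.11) mod 360° = 18.84°; distance = √((1215.67)² + (3563.11)²) = 3764.789 m.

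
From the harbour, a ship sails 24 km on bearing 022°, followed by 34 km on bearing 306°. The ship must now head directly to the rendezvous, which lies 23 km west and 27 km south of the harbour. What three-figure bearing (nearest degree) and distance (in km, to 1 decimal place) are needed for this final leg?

Leg 1 (022°, 24 km): east 24 sin 22° = 8.99, north 24 cos 22° = 22.25
Leg 2 (306°, 34 km): east 34 sin 306° = -27.51, north 34 cos 306° = 19.98
Current position: (-18.52, 42.24). Target: (-23, -27). Remaining: Δeast = -4.48, Δnorth = -69.24.
Bearing = atan2(-4.48, -69.24) mod 360° = 183.71°; distance = √((-4.48)² + (-69.24)²) = 69.382 km.

184°, 69.4 km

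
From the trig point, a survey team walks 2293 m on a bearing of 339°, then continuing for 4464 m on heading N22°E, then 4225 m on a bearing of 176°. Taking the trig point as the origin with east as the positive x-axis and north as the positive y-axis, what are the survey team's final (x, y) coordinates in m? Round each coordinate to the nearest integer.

Leg 1 (339°, 2293 m): east 2293 sin 339° = -821.74, north 2293 cos 339° = 2140.70
Leg 2 (N22°E, 4464 m): east 4464 sin 22° = 1672.24, north 4464 cos 22° = 4138.95
Leg 3 (176°, 4225 m): east 4225 sin 176° = 294.72, north 4225 cos 176° = -4214.71
Summing: 1145.23 m east, 2064.94 m north → (1145, 2065).

(1145, 2065)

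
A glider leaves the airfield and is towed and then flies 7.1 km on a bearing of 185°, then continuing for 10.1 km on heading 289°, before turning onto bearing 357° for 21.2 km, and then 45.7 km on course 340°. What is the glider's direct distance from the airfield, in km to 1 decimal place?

66.1 km

Leg 1 (185°, 7.1 km): east 7.1 sin 185° = -0.62, north 7.1 cos 185° = -7.07
Leg 2 (289°, 10.1 km): east 10.1 sin 289° = -9.55, north 10.1 cos 289° = 3.29
Leg 3 (357°, 21.2 km): east 21.2 sin 357° = -1.11, north 21.2 cos 357° = 21.17
Leg 4 (340°, 45.7 km): east 45.7 sin 340° = -15.63, north 45.7 cos 340° = 42.94
Net: -26.91 east, 60.33 north. Distance = √((-26.91)² + (60.33)²) = 66.059 km.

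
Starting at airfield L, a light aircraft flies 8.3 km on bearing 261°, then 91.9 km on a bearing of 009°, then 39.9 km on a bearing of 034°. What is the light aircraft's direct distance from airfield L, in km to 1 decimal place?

125.8 km

Leg 1 (261°, 8.3 km): east 8.3 sin 261° = -8.20, north 8.3 cos 261° = -1.30
Leg 2 (009°, 91.9 km): east 91.9 sin 9° = 14.38, north 91.9 cos 9° = 90.77
Leg 3 (034°, 39.9 km): east 39.9 sin 34° = 22.31, north 39.9 cos 34° = 33.08
Net: 28.49 east, 122.55 north. Distance = √((28.49)² + (122.55)²) = 125.817 km.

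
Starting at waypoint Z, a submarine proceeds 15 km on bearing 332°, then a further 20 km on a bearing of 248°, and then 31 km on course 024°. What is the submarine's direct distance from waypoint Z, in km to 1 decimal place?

Leg 1 (332°, 15 km): east 15 sin 332° = -7.04, north 15 cos 332° = 13.24
Leg 2 (248°, 20 km): east 20 sin 248° = -18.54, north 20 cos 248° = -7.49
Leg 3 (024°, 31 km): east 31 sin 24° = 12.61, north 31 cos 24° = 28.32
Net: -12.98 east, 34.07 north. Distance = √((-12.98)² + (34.07)²) = 36.460 km.

36.5 km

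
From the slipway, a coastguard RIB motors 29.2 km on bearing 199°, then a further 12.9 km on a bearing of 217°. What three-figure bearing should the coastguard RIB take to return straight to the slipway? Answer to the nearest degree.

024°

Leg 1 (199°, 29.2 km): east 29.2 sin 199° = -9.51, north 29.2 cos 199° = -27.61
Leg 2 (217°, 12.9 km): east 12.9 sin 217° = -7.76, north 12.9 cos 217° = -10.30
Net displacement: -17.27 east, -37.91 north. Direction back to start is (17.27, 37.91): bearing = atan2(17.27, 37.91) mod 360° = 24.49° ≈ 024°.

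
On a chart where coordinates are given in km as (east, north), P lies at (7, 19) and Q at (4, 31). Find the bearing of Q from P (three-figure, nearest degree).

346°

Δeast = 4 − 7 = -3.00; Δnorth = 31 − 19 = 12.00.
Bearing = atan2(Δeast, Δnorth) mod 360° = 345.96° ≈ 346°.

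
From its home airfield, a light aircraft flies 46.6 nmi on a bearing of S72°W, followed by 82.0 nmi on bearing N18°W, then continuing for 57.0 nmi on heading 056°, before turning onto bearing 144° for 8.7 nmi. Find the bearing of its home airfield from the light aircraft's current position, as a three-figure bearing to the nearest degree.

Leg 1 (S72°W, 46.6 nmi): east 46.6 sin 252° = -44.32, north 46.6 cos 252° = -14.40
Leg 2 (N18°W, 82.0 nmi): east 82.0 sin 342° = -25.34, north 82.0 cos 342° = 77.99
Leg 3 (056°, 57.0 nmi): east 57.0 sin 56° = 47.26, north 57.0 cos 56° = 31.87
Leg 4 (144°, 8.7 nmi): east 8.7 sin 144° = 5.11, north 8.7 cos 144° = -7.04
Net displacement: -17.29 east, 88.42 north. Direction back to start is (17.29, -88.42): bearing = atan2(17.29, -88.42) mod 360° = 168.94° ≈ 169°.

169°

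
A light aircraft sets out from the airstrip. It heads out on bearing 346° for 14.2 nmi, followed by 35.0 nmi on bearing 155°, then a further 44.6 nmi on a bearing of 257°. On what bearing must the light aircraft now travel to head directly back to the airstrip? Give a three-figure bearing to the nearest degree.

Leg 1 (346°, 14.2 nmi): east 14.2 sin 346° = -3.44, north 14.2 cos 346° = 13.78
Leg 2 (155°, 35.0 nmi): east 35.0 sin 155° = 14.79, north 35.0 cos 155° = -31.72
Leg 3 (257°, 44.6 nmi): east 44.6 sin 257° = -43.46, north 44.6 cos 257° = -10.03
Net displacement: -32.10 east, -27.98 north. Direction back to start is (32.10, 27.98): bearing = atan2(32.10, 27.98) mod 360° = 48.93° ≈ 049°.

049°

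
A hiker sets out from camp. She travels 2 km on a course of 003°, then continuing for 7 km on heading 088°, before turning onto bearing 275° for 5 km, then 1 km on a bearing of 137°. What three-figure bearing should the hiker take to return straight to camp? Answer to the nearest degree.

235°

Leg 1 (003°, 2 km): east 2 sin 3° = 0.10, north 2 cos 3° = 2.00
Leg 2 (088°, 7 km): east 7 sin 88° = 7.00, north 7 cos 88° = 0.24
Leg 3 (275°, 5 km): east 5 sin 275° = -4.98, north 5 cos 275° = 0.44
Leg 4 (137°, 1 km): east 1 sin 137° = 0.68, north 1 cos 137° = -0.73
Net displacement: 2.80 east, 1.95 north. Direction back to start is (-2.80, -1.95): bearing = atan2(-2.80, -1.95) mod 360° = 235.21° ≈ 235°.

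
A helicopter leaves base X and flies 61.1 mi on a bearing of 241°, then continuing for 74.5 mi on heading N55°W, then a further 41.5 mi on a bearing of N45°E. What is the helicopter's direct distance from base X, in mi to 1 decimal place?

95.1 mi

Leg 1 (241°, 61.1 mi): east 61.1 sin 241° = -53.44, north 61.1 cos 241° = -29.62
Leg 2 (N55°W, 74.5 mi): east 74.5 sin 305° = -61.03, north 74.5 cos 305° = 42.73
Leg 3 (N45°E, 41.5 mi): east 41.5 sin 45° = 29.34, north 41.5 cos 45° = 29.34
Net: -85.12 east, 42.45 north. Distance = √((-85.12)² + (42.45)²) = 95.121 mi.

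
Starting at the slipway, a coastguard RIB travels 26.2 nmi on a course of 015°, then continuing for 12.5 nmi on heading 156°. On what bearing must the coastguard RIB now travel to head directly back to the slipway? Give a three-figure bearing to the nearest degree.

221°

Leg 1 (015°, 26.2 nmi): east 26.2 sin 15° = 6.78, north 26.2 cos 15° = 25.31
Leg 2 (156°, 12.5 nmi): east 12.5 sin 156° = 5.08, north 12.5 cos 156° = -11.42
Net displacement: 11.87 east, 13.89 north. Direction back to start is (-11.87, -13.89): bearing = atan2(-11.87, -13.89) mod 360° = 220.51° ≈ 221°.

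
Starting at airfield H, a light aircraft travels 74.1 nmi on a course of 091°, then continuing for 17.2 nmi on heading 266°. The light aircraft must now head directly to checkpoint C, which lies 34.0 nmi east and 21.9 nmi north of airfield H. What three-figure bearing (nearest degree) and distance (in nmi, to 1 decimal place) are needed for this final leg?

Leg 1 (091°, 74.1 nmi): east 74.1 sin 91° = 74.09, north 74.1 cos 91° = -1.29
Leg 2 (266°, 17.2 nmi): east 17.2 sin 266° = -17.16, north 17.2 cos 266° = -1.20
Current position: (56.93, -2.49). Target: (34.0, 21.9). Remaining: Δeast = -22.93, Δnorth = 24.39.
Bearing = atan2(-22.93, 24.39) mod 360° = 316.77°; distance = √((-22.93)² + (24.39)²) = 33.479 nmi.

317°, 33.5 nmi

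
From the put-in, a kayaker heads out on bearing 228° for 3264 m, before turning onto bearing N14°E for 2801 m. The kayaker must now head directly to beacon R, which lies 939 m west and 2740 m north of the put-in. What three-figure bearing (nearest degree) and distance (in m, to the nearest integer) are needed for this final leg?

Leg 1 (228°, 3264 m): east 3264 sin 228° = -2425.62, north 3264 cos 228° = -2184.04
Leg 2 (N14°E, 2801 m): east 2801 sin 14° = 677.62, north 2801 cos 14° = 2717.80
Current position: (-1748.00, 533.76). Target: (-939, 2740). Remaining: Δeast = 809.00, Δnorth = 2206.24.
Bearing = atan2(809.00, 2206.24) mod 360° = 20.14°; distance = √((809.00)² + (2206.24)²) = 2349.893 m.

020°, 2350 m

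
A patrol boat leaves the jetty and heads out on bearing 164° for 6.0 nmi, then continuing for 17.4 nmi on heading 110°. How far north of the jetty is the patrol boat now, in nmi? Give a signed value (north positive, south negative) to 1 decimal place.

-11.7 nmi

Leg 1 (164°, 6.0 nmi): east 6.0 sin 164° = 1.65, north 6.0 cos 164° = -5.77
Leg 2 (110°, 17.4 nmi): east 17.4 sin 110° = 16.35, north 17.4 cos 110° = -5.95
Net north component: -11.72 nmi.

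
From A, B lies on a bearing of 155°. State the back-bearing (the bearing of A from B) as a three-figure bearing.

335°

Back-bearing = 155° + 180° = 335°.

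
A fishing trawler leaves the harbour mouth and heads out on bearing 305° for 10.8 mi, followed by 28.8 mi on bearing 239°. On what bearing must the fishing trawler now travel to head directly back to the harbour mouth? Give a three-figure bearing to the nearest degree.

076°

Leg 1 (305°, 10.8 mi): east 10.8 sin 305° = -8.85, north 10.8 cos 305° = 6.19
Leg 2 (239°, 28.8 mi): east 28.8 sin 239° = -24.69, north 28.8 cos 239° = -14.83
Net displacement: -33.53 east, -8.64 north. Direction back to start is (33.53, 8.64): bearing = atan2(33.53, 8.64) mod 360° = 75.55° ≈ 076°.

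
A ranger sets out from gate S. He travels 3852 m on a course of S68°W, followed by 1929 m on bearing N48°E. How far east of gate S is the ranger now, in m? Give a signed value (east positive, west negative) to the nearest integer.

Leg 1 (S68°W, 3852 m): east 3852 sin 248° = -3571.51, north 3852 cos 248° = -1442.98
Leg 2 (N48°E, 1929 m): east 1929 sin 48° = 1433.53, north 1929 cos 48° = 1290.75
Net east component: -2137.99 m.

-2138 m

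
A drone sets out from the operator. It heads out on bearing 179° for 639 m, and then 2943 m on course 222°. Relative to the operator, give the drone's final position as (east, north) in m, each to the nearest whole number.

(-1958, -2826)

Leg 1 (179°, 639 m): east 639 sin 179° = 11.15, north 639 cos 179° = -638.90
Leg 2 (222°, 2943 m): east 2943 sin 222° = -1969.25, north 2943 cos 222° = -2187.08
Summing: -1958.10 m east, -2825.98 m north → (-1958, -2826).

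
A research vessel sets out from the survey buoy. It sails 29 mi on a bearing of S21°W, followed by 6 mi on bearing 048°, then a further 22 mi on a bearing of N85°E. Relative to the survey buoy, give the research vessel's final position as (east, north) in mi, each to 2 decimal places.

Leg 1 (S21°W, 29 mi): east 29 sin 201° = -10.39, north 29 cos 201° = -27.07
Leg 2 (048°, 6 mi): east 6 sin 48° = 4.46, north 6 cos 48° = 4.01
Leg 3 (N85°E, 22 mi): east 22 sin 85° = 21.92, north 22 cos 85° = 1.92
Summing: 15.98 mi east, -21.14 mi north → (15.98, -21.14).

(15.98, -21.14)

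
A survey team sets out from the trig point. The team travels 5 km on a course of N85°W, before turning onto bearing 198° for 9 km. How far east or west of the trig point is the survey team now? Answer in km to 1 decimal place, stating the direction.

7.8 km west

Leg 1 (N85°W, 5 km): east 5 sin 275° = -4.98, north 5 cos 275° = 0.44
Leg 2 (198°, 9 km): east 9 sin 198° = -2.78, north 9 cos 198° = -8.56
Net east component: -7.76 km.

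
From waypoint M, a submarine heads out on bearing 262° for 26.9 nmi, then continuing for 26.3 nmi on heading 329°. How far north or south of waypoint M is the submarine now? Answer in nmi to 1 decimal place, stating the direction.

18.8 nmi north

Leg 1 (262°, 26.9 nmi): east 26.9 sin 262° = -26.64, north 26.9 cos 262° = -3.74
Leg 2 (329°, 26.3 nmi): east 26.3 sin 329° = -13.55, north 26.3 cos 329° = 22.54
Net north component: 18.80 nmi.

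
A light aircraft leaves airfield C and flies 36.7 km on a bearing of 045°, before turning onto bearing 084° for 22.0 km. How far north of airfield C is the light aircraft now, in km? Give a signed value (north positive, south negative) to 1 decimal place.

Leg 1 (045°, 36.7 km): east 36.7 sin 45° = 25.95, north 36.7 cos 45° = 25.95
Leg 2 (084°, 22.0 km): east 22.0 sin 84° = 21.88, north 22.0 cos 84° = 2.30
Net north component: 28.25 km.

28.3 km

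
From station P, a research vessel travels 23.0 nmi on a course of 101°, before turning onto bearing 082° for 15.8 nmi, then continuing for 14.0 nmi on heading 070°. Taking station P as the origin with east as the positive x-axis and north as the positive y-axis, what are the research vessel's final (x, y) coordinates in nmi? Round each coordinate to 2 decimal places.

(51.38, 2.60)

Leg 1 (101°, 23.0 nmi): east 23.0 sin 101° = 22.58, north 23.0 cos 101° = -4.39
Leg 2 (082°, 15.8 nmi): east 15.8 sin 82° = 15.65, north 15.8 cos 82° = 2.20
Leg 3 (070°, 14.0 nmi): east 14.0 sin 70° = 13.16, north 14.0 cos 70° = 4.79
Summing: 51.38 nmi east, 2.60 nmi north → (51.38, 2.60).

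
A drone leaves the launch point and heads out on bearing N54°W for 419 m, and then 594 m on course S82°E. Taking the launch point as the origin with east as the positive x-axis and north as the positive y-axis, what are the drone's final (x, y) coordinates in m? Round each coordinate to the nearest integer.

(249, 164)

Leg 1 (N54°W, 419 m): east 419 sin 306° = -338.98, north 419 cos 306° = 246.28
Leg 2 (S82°E, 594 m): east 594 sin 98° = 588.22, north 594 cos 98° = -82.67
Summing: 249.24 m east, 163.61 m north → (249, 164).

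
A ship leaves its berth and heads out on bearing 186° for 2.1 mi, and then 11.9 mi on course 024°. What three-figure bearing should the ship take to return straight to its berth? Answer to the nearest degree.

Leg 1 (186°, 2.1 mi): east 2.1 sin 186° = -0.22, north 2.1 cos 186° = -2.09
Leg 2 (024°, 11.9 mi): east 11.9 sin 24° = 4.84, north 11.9 cos 24° = 10.87
Net displacement: 4.62 east, 8.78 north. Direction back to start is (-4.62, -8.78): bearing = atan2(-4.62, -8.78) mod 360° = 207.75° ≈ 208°.

208°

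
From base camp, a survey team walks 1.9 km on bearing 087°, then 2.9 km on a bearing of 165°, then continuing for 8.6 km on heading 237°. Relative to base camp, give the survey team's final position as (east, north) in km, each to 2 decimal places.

Leg 1 (087°, 1.9 km): east 1.9 sin 87° = 1.90, north 1.9 cos 87° = 0.10
Leg 2 (165°, 2.9 km): east 2.9 sin 165° = 0.75, north 2.9 cos 165° = -2.80
Leg 3 (237°, 8.6 km): east 8.6 sin 237° = -7.21, north 8.6 cos 237° = -4.68
Summing: -4.56 km east, -7.39 km north → (-4.56, -7.39).

(-4.56, -7.39)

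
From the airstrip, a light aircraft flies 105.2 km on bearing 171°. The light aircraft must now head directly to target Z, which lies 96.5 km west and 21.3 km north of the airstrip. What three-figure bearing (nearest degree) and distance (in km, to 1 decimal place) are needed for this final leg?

318°, 168.6 km

Leg 1 (171°, 105.2 km): east 105.2 sin 171° = 16.46, north 105.2 cos 171° = -103.90
Current position: (16.46, -103.90). Target: (-96.5, 21.3). Remaining: Δeast = -112.96, Δnorth = 125.20.
Bearing = atan2(-112.96, 125.20) mod 360° = 317.94°; distance = √((-112.96)² + (125.20)²) = 168.628 km.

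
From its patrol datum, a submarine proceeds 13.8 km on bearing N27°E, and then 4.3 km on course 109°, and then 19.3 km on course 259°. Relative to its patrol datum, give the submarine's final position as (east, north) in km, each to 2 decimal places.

Leg 1 (N27°E, 13.8 km): east 13.8 sin 27° = 6.27, north 13.8 cos 27° = 12.30
Leg 2 (109°, 4.3 km): east 4.3 sin 109° = 4.07, north 4.3 cos 109° = -1.40
Leg 3 (259°, 19.3 km): east 19.3 sin 259° = -18.95, north 19.3 cos 259° = -3.68
Summing: -8.61 km east, 7.21 km north → (-8.61, 7.21).

(-8.61, 7.21)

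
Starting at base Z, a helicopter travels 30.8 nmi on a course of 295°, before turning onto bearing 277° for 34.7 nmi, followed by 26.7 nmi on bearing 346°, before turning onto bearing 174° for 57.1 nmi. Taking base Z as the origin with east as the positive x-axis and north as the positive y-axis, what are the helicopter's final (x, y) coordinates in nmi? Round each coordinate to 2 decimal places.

(-62.85, -13.63)

Leg 1 (295°, 30.8 nmi): east 30.8 sin 295° = -27.91, north 30.8 cos 295° = 13.02
Leg 2 (277°, 34.7 nmi): east 34.7 sin 277° = -34.44, north 34.7 cos 277° = 4.23
Leg 3 (346°, 26.7 nmi): east 26.7 sin 346° = -6.46, north 26.7 cos 346° = 25.91
Leg 4 (174°, 57.1 nmi): east 57.1 sin 174° = 5.97, north 57.1 cos 174° = -56.79
Summing: -62.85 nmi east, -13.63 nmi north → (-62.85, -13.63).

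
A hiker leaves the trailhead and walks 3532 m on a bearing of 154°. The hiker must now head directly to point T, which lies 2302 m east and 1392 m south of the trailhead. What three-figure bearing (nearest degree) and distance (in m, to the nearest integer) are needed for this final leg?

Leg 1 (154°, 3532 m): east 3532 sin 154° = 1548.33, north 3532 cos 154° = -3174.54
Current position: (1548.33, -3174.54). Target: (2302, -1392). Remaining: Δeast = 753.67, Δnorth = 1782.54.
Bearing = atan2(753.67, 1782.54) mod 360° = 22.92°; distance = √((753.67)² + (1782.54)²) = 1935.323 m.

023°, 1935 m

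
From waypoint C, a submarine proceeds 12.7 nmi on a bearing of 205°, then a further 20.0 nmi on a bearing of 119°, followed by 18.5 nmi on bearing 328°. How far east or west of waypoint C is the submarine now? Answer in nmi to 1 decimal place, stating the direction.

Leg 1 (205°, 12.7 nmi): east 12.7 sin 205° = -5.37, north 12.7 cos 205° = -11.51
Leg 2 (119°, 20.0 nmi): east 20.0 sin 119° = 17.49, north 20.0 cos 119° = -9.70
Leg 3 (328°, 18.5 nmi): east 18.5 sin 328° = -9.80, north 18.5 cos 328° = 15.69
Net east component: 2.32 nmi.

2.3 nmi east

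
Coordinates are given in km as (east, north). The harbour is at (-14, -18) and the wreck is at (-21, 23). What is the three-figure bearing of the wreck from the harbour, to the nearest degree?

Δeast = -21 − -14 = -7.00; Δnorth = 23 − -18 = 41.00.
Bearing = atan2(Δeast, Δnorth) mod 360° = 350.31° ≈ 350°.

350°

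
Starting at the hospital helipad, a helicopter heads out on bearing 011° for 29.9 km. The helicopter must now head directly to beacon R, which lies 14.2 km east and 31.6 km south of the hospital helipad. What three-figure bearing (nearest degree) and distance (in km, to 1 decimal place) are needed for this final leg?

Leg 1 (011°, 29.9 km): east 29.9 sin 11° = 5.71, north 29.9 cos 11° = 29.35
Current position: (5.71, 29.35). Target: (14.2, -31.6). Remaining: Δeast = 8.49, Δnorth = -60.95.
Bearing = atan2(8.49, -60.95) mod 360° = 172.07°; distance = √((8.49)² + (-60.95)²) = 61.540 km.

172°, 61.5 km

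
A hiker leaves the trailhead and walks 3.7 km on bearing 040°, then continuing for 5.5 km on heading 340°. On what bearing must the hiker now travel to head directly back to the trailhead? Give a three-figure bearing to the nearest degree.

184°

Leg 1 (040°, 3.7 km): east 3.7 sin 40° = 2.38, north 3.7 cos 40° = 2.83
Leg 2 (340°, 5.5 km): east 5.5 sin 340° = -1.88, north 5.5 cos 340° = 5.17
Net displacement: 0.50 east, 8.00 north. Direction back to start is (-0.50, -8.00): bearing = atan2(-0.50, -8.00) mod 360° = 183.56° ≈ 184°.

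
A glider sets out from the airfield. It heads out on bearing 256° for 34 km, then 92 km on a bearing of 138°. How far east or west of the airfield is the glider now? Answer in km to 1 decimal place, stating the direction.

28.6 km east

Leg 1 (256°, 34 km): east 34 sin 256° = -32.99, north 34 cos 256° = -8.23
Leg 2 (138°, 92 km): east 92 sin 138° = 61.56, north 92 cos 138° = -68.37
Net east component: 28.57 km.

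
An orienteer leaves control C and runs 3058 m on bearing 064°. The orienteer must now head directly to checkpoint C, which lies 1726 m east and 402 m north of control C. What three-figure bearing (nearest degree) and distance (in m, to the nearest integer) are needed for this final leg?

Leg 1 (064°, 3058 m): east 3058 sin 64° = 2748.51, north 3058 cos 64° = 1340.54
Current position: (2748.51, 1340.54). Target: (1726, 402). Remaining: Δeast = -1022.51, Δnorth = -938.54.
Bearing = atan2(-1022.51, -938.54) mod 360° = 227.45°; distance = √((-1022.51)² + (-938.54)²) = 1387.943 m.

227°, 1388 m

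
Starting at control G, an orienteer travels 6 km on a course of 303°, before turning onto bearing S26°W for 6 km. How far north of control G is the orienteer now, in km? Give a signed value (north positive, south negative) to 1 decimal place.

Leg 1 (303°, 6 km): east 6 sin 303° = -5.03, north 6 cos 303° = 3.27
Leg 2 (S26°W, 6 km): east 6 sin 206° = -2.63, north 6 cos 206° = -5.39
Net north component: -2.12 km.

-2.1 km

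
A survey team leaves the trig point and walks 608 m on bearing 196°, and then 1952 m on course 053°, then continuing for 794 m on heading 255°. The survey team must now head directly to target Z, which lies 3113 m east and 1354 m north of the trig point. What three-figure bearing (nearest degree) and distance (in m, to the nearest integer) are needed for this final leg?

Leg 1 (196°, 608 m): east 608 sin 196° = -167.59, north 608 cos 196° = -584.45
Leg 2 (053°, 1952 m): east 1952 sin 53° = 1558.94, north 1952 cos 53° = 1174.74
Leg 3 (255°, 794 m): east 794 sin 255° = -766.95, north 794 cos 255° = -205.50
Current position: (624.40, 384.79). Target: (3113, 1354). Remaining: Δeast = 2488.60, Δnorth = 969.21.
Bearing = atan2(2488.60, 969.21) mod 360° = 68.72°; distance = √((2488.60)² + (969.21)²) = 2670.669 m.

069°, 2671 m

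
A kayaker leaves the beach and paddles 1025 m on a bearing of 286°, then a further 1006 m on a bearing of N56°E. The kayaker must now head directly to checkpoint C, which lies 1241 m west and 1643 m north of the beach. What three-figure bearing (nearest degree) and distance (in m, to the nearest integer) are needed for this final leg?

Leg 1 (286°, 1025 m): east 1025 sin 286° = -985.29, north 1025 cos 286° = 282.53
Leg 2 (N56°E, 1006 m): east 1006 sin 56° = 834.01, north 1006 cos 56° = 562.55
Current position: (-151.28, 845.08). Target: (-1241, 1643). Remaining: Δeast = -1089.72, Δnorth = 797.92.
Bearing = atan2(-1089.72, 797.92) mod 360° = 306.21°; distance = √((-1089.72)² + (797.92)²) = 1350.618 m.

306°, 1351 m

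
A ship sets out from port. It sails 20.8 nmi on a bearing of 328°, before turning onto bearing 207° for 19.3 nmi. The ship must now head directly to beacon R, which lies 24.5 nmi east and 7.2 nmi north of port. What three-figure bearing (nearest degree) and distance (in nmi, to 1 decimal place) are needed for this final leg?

081°, 44.8 nmi

Leg 1 (328°, 20.8 nmi): east 20.8 sin 328° = -11.02, north 20.8 cos 328° = 17.64
Leg 2 (207°, 19.3 nmi): east 19.3 sin 207° = -8.76, north 19.3 cos 207° = -17.20
Current position: (-19.78, 0.44). Target: (24.5, 7.2). Remaining: Δeast = 44.28, Δnorth = 6.76.
Bearing = atan2(44.28, 6.76) mod 360° = 81.32°; distance = √((44.28)² + (6.76)²) = 44.797 nmi.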